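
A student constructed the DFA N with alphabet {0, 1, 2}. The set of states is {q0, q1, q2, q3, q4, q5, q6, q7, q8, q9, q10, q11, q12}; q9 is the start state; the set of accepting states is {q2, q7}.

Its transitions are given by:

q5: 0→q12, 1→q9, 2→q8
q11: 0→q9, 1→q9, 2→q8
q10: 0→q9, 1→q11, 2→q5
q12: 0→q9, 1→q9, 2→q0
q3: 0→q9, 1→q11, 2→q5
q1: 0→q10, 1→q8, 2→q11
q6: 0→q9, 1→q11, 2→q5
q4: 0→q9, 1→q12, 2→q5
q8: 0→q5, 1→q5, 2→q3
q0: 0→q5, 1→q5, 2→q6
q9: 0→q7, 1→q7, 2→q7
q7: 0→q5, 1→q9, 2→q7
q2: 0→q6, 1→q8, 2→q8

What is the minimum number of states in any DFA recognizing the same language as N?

6

States {q1,q2,q4,q10} cannot be reached from the start state, so discard them.
Initial partition by acceptance: {q7} | {q0,q3,q5,q6,q8,q9,q11,q12}.
Split {q0,q3,q5,q6,q8,q9,q11,q12} by δ(·,0) → {q0,q3,q5,q6,q8,q11,q12} and {q9}.
On input 0, block {q0,q3,q5,q6,q8,q11,q12} splits into {q3,q6,q11,q12} and {q0,q5,q8}.
Split {q3,q6,q11,q12} by δ(·,1) → {q3,q6} and {q11,q12}.
Refine {q0,q5,q8} on symbol 0: members go to different blocks, giving {q0,q8} and {q5}.
No further refinement is possible. Final partition (6 blocks): {q7} | {q3,q6} | {q9} | {q0,q8} | {q11,q12} | {q5}.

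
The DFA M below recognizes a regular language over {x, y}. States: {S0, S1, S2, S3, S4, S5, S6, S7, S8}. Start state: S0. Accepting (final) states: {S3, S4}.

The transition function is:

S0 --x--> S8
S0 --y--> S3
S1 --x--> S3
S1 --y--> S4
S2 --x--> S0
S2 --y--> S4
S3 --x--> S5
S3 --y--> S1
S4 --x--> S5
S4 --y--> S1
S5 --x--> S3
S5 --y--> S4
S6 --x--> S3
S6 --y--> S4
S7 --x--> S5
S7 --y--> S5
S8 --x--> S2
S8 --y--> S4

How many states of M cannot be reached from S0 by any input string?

No path from S0 leads to S6, S7; the other 7 states are all reachable.

2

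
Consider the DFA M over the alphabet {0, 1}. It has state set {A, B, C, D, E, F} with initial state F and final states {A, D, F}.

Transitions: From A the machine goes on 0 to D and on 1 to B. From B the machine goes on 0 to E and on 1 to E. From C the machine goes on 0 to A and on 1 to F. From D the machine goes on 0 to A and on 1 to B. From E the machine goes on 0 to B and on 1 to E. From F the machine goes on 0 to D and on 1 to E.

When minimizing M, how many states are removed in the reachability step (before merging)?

No path from F leads to C; the other 5 states are all reachable.

1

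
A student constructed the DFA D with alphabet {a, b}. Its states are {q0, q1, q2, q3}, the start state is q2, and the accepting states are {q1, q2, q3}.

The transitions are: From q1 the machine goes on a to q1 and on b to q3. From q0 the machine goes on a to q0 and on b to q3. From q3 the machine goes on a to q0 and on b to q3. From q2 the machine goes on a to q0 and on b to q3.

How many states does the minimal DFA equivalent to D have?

2

States {q1} cannot be reached from the start state, so discard them.
Initial partition by acceptance: {q2,q3} | {q0}.
Stable partition: {q2,q3} | {q0} — 2 equivalence classes.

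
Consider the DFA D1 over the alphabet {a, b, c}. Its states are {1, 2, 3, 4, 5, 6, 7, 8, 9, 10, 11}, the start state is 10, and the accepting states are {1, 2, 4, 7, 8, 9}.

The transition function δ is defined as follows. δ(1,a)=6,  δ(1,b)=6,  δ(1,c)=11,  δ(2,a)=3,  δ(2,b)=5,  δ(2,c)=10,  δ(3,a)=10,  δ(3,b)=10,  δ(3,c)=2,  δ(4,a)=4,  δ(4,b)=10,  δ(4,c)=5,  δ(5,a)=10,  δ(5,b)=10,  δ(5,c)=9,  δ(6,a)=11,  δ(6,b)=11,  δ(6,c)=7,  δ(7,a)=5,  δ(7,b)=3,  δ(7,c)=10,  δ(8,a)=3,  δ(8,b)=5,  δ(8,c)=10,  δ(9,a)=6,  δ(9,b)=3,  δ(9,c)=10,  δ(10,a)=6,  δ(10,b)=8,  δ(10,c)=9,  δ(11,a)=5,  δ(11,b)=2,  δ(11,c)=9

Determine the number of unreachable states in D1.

2

Starting at 10 and following transitions, the reachable set is {2, 3, 5, 6, 7, 8, 9, 10, 11}. That leaves 1, 4 unreachable — 2 in total.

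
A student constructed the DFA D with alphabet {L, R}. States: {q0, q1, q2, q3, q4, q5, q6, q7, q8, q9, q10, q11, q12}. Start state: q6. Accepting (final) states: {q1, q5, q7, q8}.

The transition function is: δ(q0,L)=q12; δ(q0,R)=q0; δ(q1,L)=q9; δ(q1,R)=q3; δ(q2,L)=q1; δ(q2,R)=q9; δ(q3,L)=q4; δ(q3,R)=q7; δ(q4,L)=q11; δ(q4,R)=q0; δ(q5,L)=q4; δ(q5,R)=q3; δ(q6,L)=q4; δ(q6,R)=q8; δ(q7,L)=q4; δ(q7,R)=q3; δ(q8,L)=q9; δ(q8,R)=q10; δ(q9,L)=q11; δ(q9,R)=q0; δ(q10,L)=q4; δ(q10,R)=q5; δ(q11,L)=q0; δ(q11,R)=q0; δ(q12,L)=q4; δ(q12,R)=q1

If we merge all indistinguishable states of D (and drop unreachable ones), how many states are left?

Reachable states from the start: {q0,q1,q3,q4,q5,q6,q7,q8,q9,q10,q11,q12}. Unreachable: {q2} — drop them.
Initial partition by acceptance: {q1,q5,q7,q8} | {q0,q3,q4,q6,q9,q10,q11,q12}.
Refine {q0,q3,q4,q6,q9,q10,q11,q12} on symbol R: members go to different blocks, giving {q0,q4,q9,q11} and {q3,q6,q10,q12}.
Split {q0,q4,q9,q11} by δ(·,L) → {q4,q9,q11} and {q0}.
On input L, block {q4,q9,q11} splits into {q4,q9} and {q11}.
No further refinement is possible. Final partition (5 blocks): {q1,q5,q7,q8} | {q4,q9} | {q3,q6,q10,q12} | {q0} | {q11}.

5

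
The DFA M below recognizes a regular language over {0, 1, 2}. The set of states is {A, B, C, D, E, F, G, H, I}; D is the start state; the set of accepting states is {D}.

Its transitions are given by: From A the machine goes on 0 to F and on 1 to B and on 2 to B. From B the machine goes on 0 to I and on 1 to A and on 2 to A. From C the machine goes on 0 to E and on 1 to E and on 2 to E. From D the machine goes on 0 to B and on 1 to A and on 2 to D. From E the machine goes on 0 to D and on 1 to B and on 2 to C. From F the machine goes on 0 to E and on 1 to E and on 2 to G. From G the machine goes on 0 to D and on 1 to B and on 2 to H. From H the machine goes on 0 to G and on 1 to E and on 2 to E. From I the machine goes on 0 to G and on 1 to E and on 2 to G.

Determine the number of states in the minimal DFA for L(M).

P0 = {D} | {A,B,C,E,F,G,H,I}.
Refine {A,B,C,E,F,G,H,I} on symbol 0: members go to different blocks, giving {A,B,C,F,H,I} and {E,G}.
On input 0, block {A,B,C,F,H,I} splits into {C,F,H,I} and {A,B}.
The partition is now stable with 4 blocks: {D} | {C,F,H,I} | {E,G} | {A,B}.

4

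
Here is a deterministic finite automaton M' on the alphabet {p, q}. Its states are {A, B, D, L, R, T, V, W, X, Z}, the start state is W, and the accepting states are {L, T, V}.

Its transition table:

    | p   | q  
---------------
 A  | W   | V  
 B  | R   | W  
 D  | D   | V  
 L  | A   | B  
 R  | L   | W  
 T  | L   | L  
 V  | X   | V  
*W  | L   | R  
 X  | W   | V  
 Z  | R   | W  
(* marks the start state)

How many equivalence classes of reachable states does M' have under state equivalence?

States {D,T,Z} cannot be reached from the start state, so discard them.
Initial partition by acceptance: {L,V} | {A,B,R,W,X}.
Split {L,V} by δ(·,q) → {V} and {L}.
Split {A,B,R,W,X} by δ(·,p) → {A,B,X} and {R,W}.
On input q, block {A,B,X} splits into {A,X} and {B}.
The partition is now stable with 5 blocks: {V} | {A,X} | {L} | {R,W} | {B}.

5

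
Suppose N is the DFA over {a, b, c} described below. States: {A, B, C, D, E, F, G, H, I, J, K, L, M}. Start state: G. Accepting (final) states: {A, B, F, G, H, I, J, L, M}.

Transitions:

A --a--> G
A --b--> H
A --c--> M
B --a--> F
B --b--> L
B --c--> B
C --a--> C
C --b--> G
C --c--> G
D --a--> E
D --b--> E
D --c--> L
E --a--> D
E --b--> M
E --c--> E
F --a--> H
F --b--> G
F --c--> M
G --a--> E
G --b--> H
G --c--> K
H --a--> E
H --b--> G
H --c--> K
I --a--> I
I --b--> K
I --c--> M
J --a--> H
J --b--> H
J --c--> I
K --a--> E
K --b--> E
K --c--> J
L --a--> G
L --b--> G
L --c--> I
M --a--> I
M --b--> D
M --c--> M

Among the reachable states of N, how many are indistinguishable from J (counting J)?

2

States {A,B,C,F} cannot be reached from the start state, so discard them.
P0 = {G,H,I,J,L,M} | {D,E,K}.
Split {G,H,I,J,L,M} by δ(·,a) → {I,J,L,M} and {G,H}.
On input a, block {I,J,L,M} splits into {I,M} and {J,L}.
Split {D,E,K} by δ(·,b) → {D,K} and {E}.
Stable partition: {I,M} | {D,K} | {G,H} | {J,L} | {E} — 5 equivalence classes.
State J belongs to the block {J,L}, which has 2 states.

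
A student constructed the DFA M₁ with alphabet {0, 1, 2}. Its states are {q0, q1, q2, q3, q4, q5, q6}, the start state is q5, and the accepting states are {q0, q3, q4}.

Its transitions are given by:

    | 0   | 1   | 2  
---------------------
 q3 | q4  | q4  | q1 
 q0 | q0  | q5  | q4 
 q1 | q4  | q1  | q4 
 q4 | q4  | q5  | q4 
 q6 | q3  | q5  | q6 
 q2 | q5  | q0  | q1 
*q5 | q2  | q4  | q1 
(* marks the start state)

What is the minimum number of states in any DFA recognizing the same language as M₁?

3

Reachable states from the start: {q0,q1,q2,q4,q5}. Unreachable: {q3,q6} — drop them.
Initial partition by acceptance: {q0,q4} | {q1,q2,q5}.
Refine {q1,q2,q5} on symbol 0: members go to different blocks, giving {q2,q5} and {q1}.
No further refinement is possible. Final partition (3 blocks): {q0,q4} | {q2,q5} | {q1}.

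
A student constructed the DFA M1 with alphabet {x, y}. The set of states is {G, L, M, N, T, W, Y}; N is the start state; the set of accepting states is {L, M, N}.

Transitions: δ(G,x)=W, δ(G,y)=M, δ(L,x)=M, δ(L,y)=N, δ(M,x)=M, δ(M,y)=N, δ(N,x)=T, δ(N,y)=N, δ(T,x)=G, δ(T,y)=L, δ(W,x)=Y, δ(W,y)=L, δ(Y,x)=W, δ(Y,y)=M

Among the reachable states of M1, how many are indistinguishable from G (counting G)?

All states are reachable from the start state.
Initial partition by acceptance: {L,M,N} | {G,T,W,Y}.
On input x, block {L,M,N} splits into {L,M} and {N}.
No further refinement is possible. Final partition (3 blocks): {L,M} | {G,T,W,Y} | {N}.
State G belongs to the block {G,T,W,Y}, which has 4 states.

4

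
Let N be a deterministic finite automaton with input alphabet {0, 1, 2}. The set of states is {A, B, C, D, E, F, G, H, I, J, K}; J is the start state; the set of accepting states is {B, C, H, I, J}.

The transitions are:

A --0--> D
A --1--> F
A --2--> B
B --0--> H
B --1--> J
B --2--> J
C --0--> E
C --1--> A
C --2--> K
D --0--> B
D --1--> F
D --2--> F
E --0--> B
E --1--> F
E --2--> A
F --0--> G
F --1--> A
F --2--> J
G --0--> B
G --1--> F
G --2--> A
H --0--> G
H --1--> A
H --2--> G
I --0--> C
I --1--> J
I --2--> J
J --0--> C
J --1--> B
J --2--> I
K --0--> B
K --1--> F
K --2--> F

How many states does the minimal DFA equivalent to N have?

4

P0 = {B,C,H,I,J} | {A,D,E,F,G,K}.
Refine {B,C,H,I,J} on symbol 0: members go to different blocks, giving {B,I,J} and {C,H}.
Refine {A,D,E,F,G,K} on symbol 0: members go to different blocks, giving {D,E,G,K} and {A,F}.
No further refinement is possible. Final partition (4 blocks): {B,I,J} | {D,E,G,K} | {C,H} | {A,F}.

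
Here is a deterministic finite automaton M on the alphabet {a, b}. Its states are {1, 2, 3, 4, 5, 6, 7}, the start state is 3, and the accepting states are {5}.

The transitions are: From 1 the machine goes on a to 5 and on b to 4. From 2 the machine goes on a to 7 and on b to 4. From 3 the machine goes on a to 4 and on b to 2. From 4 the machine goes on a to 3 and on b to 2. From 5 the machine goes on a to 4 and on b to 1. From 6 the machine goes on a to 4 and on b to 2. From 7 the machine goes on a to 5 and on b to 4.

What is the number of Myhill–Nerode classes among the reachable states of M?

4

States {6} cannot be reached from the start state, so discard them.
P0 = {5} | {1,2,3,4,7}.
Refine {1,2,3,4,7} on symbol a: members go to different blocks, giving {2,3,4} and {1,7}.
On input a, block {2,3,4} splits into {3,4} and {2}.
No further refinement is possible. Final partition (4 blocks): {5} | {3,4} | {1,7} | {2}.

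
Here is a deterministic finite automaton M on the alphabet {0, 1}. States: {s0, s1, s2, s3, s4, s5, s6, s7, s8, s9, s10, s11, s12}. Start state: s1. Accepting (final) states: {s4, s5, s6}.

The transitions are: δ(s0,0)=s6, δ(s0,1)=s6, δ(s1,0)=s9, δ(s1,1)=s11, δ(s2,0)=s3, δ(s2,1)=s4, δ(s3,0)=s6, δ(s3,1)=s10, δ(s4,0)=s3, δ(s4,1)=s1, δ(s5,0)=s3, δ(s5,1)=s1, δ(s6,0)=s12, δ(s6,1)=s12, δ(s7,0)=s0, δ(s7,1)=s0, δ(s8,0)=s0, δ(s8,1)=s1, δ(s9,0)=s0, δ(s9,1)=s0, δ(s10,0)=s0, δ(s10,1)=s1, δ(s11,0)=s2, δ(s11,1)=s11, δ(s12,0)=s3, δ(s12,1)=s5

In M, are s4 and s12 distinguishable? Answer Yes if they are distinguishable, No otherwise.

Reachable states from the start: {s0,s1,s2,s3,s4,s5,s6,s9,s10,s11,s12}. Unreachable: {s7,s8} — drop them.
Initial partition by acceptance: {s4,s5,s6} | {s0,s1,s2,s3,s9,s10,s11,s12}.
Split {s0,s1,s2,s3,s9,s10,s11,s12} by δ(·,0) → {s1,s2,s9,s10,s11,s12} and {s0,s3}.
Refine {s4,s5,s6} on symbol 0: members go to different blocks, giving {s4,s5} and {s6}.
On input 0, block {s1,s2,s9,s10,s11,s12} splits into {s2,s9,s10,s12} and {s1,s11}.
Split {s2,s9,s10,s12} by δ(·,1) → {s2,s12} and {s9} and {s10}.
Refine {s0,s3} on symbol 1: members go to different blocks, giving {s0} and {s3}.
Split {s1,s11} by δ(·,0) → {s1} and {s11}.
Stable partition: {s4,s5} | {s2,s12} | {s0} | {s6} | {s1} | {s9} | {s10} | {s3} | {s11} — 9 equivalence classes.
s4 and s12 end up in different blocks, so they are distinguishable. For instance, the string 'ε' is accepted from only s4.

Yes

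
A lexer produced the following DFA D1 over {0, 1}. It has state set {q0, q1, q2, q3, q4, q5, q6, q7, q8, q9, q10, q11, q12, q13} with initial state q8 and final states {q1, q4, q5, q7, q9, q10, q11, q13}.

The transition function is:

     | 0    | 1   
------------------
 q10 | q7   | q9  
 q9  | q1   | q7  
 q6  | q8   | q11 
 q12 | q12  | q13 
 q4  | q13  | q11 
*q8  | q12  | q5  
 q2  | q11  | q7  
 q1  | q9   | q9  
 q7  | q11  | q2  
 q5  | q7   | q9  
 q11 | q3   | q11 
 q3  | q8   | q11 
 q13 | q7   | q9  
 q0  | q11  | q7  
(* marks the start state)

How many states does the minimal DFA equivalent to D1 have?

8

Reachable states from the start: {q1,q2,q3,q5,q7,q8,q9,q11,q12,q13}. Unreachable: {q0,q4,q6,q10} — drop them.
Initial partition by acceptance: {q1,q5,q7,q9,q11,q13} | {q2,q3,q8,q12}.
Refine {q1,q5,q7,q9,q11,q13} on symbol 0: members go to different blocks, giving {q1,q5,q7,q9,q13} and {q11}.
Split {q1,q5,q7,q9,q13} by δ(·,0) → {q1,q5,q9,q13} and {q7}.
Split {q1,q5,q9,q13} by δ(·,0) → {q1,q9} and {q5,q13}.
Split {q1,q9} by δ(·,1) → {q1} and {q9}.
On input 0, block {q2,q3,q8,q12} splits into {q3,q8,q12} and {q2}.
Refine {q3,q8,q12} on symbol 1: members go to different blocks, giving {q8,q12} and {q3}.
The partition is now stable with 8 blocks: {q1} | {q8,q12} | {q11} | {q7} | {q5,q13} | {q9} | {q2} | {q3}.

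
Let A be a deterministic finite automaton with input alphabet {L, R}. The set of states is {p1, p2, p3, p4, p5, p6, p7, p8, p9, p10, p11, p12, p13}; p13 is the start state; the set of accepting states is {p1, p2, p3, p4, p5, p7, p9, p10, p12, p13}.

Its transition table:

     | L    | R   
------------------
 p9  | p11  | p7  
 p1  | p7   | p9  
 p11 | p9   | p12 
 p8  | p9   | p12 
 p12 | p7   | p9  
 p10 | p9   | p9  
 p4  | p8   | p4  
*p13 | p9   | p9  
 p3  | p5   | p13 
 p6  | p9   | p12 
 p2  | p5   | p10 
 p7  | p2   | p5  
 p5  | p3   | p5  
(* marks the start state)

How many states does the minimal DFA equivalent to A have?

First remove the unreachable states {p1,p4,p6,p8}; 9 states remain.
Initial partition by acceptance: {p2,p3,p5,p7,p9,p10,p12,p13} | {p11}.
On input L, block {p2,p3,p5,p7,p9,p10,p12,p13} splits into {p2,p3,p5,p7,p10,p12,p13} and {p9}.
Refine {p2,p3,p5,p7,p10,p12,p13} on symbol L: members go to different blocks, giving {p2,p3,p5,p7,p12} and {p10,p13}.
On input R, block {p2,p3,p5,p7,p12} splits into {p2,p3} and {p5,p7} and {p12}.
No further refinement is possible. Final partition (6 blocks): {p2,p3} | {p11} | {p9} | {p10,p13} | {p5,p7} | {p12}.

6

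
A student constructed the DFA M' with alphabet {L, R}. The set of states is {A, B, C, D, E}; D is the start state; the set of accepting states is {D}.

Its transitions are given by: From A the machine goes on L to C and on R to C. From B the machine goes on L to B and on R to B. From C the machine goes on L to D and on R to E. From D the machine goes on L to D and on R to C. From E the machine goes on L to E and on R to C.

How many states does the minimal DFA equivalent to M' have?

First remove the unreachable states {A,B}; 3 states remain.
Start with accepting vs non-accepting: {D} | {C,E}.
Refine {C,E} on symbol L: members go to different blocks, giving {C} and {E}.
The partition is now stable with 3 blocks: {D} | {C} | {E}.

3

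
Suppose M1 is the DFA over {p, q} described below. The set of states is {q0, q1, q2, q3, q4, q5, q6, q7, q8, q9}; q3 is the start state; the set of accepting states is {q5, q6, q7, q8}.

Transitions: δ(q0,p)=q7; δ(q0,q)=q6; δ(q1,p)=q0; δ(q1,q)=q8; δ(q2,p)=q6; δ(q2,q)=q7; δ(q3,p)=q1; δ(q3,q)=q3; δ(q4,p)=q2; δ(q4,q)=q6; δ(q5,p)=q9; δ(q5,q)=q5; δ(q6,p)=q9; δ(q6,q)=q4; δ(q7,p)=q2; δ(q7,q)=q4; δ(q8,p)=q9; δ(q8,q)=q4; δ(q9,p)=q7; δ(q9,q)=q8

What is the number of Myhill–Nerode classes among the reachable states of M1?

States {q5} cannot be reached from the start state, so discard them.
P0 = {q6,q7,q8} | {q0,q1,q2,q3,q4,q9}.
Split {q0,q1,q2,q3,q4,q9} by δ(·,p) → {q0,q2,q9} and {q1,q3,q4}.
Refine {q1,q3,q4} on symbol p: members go to different blocks, giving {q1,q4} and {q3}.
No further refinement is possible. Final partition (4 blocks): {q6,q7,q8} | {q0,q2,q9} | {q1,q4} | {q3}.

4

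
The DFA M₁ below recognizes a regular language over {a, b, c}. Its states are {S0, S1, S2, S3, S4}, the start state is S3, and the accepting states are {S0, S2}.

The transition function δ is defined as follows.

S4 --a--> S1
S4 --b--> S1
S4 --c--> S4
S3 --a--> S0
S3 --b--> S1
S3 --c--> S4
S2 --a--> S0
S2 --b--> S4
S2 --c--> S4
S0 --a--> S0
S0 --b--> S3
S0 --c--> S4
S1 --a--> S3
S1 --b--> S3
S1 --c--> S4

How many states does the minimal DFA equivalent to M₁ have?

First remove the unreachable states {S2}; 4 states remain.
Start with accepting vs non-accepting: {S0} | {S1,S3,S4}.
On input a, block {S1,S3,S4} splits into {S1,S4} and {S3}.
On input a, block {S1,S4} splits into {S1} and {S4}.
Stable partition: {S0} | {S1} | {S3} | {S4} — 4 equivalence classes.

4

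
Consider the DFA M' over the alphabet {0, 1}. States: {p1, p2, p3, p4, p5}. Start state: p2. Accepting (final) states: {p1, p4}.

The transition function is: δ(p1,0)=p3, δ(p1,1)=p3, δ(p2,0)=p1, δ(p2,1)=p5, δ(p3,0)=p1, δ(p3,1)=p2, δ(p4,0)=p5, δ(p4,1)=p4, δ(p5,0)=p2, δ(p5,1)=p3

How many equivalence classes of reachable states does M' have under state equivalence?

4

First remove the unreachable states {p4}; 4 states remain.
Start with accepting vs non-accepting: {p1} | {p2,p3,p5}.
Refine {p2,p3,p5} on symbol 0: members go to different blocks, giving {p2,p3} and {p5}.
Split {p2,p3} by δ(·,1) → {p2} and {p3}.
No further refinement is possible. Final partition (4 blocks): {p1} | {p2} | {p5} | {p3}.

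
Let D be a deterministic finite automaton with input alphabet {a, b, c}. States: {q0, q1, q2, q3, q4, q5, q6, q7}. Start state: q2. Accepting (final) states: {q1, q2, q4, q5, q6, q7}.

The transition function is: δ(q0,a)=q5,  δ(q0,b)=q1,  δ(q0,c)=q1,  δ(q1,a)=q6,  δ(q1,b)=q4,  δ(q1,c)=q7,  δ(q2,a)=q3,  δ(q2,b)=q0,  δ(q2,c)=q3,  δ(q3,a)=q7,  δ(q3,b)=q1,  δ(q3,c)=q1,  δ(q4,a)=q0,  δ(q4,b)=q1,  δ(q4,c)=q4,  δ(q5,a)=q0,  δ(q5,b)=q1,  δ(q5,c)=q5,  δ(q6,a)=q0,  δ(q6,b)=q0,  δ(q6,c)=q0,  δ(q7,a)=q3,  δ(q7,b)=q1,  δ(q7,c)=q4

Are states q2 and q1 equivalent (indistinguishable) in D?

No

Every state is reachable, so we keep all 8.
Start with accepting vs non-accepting: {q1,q2,q4,q5,q6,q7} | {q0,q3}.
On input a, block {q1,q2,q4,q5,q6,q7} splits into {q2,q4,q5,q6,q7} and {q1}.
Refine {q2,q4,q5,q6,q7} on symbol b: members go to different blocks, giving {q4,q5,q7} and {q2,q6}.
The partition is now stable with 4 blocks: {q4,q5,q7} | {q0,q3} | {q1} | {q2,q6}.
q2 and q1 end up in different blocks, so they are distinguishable. For instance, the string 'a' is accepted from only q1.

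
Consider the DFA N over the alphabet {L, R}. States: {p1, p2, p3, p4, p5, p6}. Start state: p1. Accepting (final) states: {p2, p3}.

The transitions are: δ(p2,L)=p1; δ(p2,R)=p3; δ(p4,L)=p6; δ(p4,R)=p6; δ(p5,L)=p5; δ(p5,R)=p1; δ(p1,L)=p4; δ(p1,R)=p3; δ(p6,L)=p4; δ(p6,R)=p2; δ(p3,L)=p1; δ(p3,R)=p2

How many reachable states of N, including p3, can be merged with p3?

States {p5} cannot be reached from the start state, so discard them.
Start with accepting vs non-accepting: {p2,p3} | {p1,p4,p6}.
On input R, block {p1,p4,p6} splits into {p1,p6} and {p4}.
No further refinement is possible. Final partition (3 blocks): {p2,p3} | {p1,p6} | {p4}.
The equivalence class containing p3 is {p2,p3}, of size 2.

2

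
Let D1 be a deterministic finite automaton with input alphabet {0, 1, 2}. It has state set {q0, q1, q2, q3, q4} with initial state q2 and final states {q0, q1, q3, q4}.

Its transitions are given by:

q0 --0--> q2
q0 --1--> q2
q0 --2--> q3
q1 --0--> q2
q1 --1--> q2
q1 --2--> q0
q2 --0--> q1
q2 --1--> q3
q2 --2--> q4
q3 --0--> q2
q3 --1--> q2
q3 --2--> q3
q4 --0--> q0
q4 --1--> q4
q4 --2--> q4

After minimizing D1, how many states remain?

P0 = {q0,q1,q3,q4} | {q2}.
Split {q0,q1,q3,q4} by δ(·,0) → {q0,q1,q3} and {q4}.
No further refinement is possible. Final partition (3 blocks): {q0,q1,q3} | {q2} | {q4}.

3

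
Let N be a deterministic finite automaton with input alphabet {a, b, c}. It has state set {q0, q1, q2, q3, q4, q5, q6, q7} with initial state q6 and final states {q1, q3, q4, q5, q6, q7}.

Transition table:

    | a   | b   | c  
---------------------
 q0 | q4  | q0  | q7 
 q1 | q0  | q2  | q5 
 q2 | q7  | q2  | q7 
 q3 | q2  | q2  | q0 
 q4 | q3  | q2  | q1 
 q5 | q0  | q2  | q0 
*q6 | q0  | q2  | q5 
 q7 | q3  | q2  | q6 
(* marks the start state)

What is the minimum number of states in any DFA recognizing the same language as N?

Every state is reachable, so we keep all 8.
Initial partition by acceptance: {q1,q3,q4,q5,q6,q7} | {q0,q2}.
On input a, block {q1,q3,q4,q5,q6,q7} splits into {q1,q3,q5,q6} and {q4,q7}.
Split {q1,q3,q5,q6} by δ(·,c) → {q1,q6} and {q3,q5}.
Stable partition: {q1,q6} | {q0,q2} | {q4,q7} | {q3,q5} — 4 equivalence classes.

4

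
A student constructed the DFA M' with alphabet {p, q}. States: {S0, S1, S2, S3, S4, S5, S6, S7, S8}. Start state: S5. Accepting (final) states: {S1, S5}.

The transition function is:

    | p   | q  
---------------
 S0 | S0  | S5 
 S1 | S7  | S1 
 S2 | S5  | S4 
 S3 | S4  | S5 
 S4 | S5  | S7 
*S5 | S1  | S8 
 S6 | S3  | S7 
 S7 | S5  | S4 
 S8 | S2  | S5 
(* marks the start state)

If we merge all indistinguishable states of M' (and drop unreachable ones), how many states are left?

States {S0,S3,S6} cannot be reached from the start state, so discard them.
P0 = {S1,S5} | {S2,S4,S7,S8}.
Split {S1,S5} by δ(·,p) → {S1} and {S5}.
Refine {S2,S4,S7,S8} on symbol p: members go to different blocks, giving {S2,S4,S7} and {S8}.
Stable partition: {S1} | {S2,S4,S7} | {S5} | {S8} — 4 equivalence classes.

4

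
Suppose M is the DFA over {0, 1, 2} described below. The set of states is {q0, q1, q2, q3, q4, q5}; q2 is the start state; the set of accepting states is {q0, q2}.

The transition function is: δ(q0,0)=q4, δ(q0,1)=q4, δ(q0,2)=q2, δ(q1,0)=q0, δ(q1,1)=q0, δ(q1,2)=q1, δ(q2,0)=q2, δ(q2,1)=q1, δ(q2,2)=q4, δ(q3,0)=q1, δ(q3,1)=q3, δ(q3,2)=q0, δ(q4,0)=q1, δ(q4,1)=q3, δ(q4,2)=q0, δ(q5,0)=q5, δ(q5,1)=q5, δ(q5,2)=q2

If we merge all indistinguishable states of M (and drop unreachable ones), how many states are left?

4

First remove the unreachable states {q5}; 5 states remain.
Start with accepting vs non-accepting: {q0,q2} | {q1,q3,q4}.
Split {q0,q2} by δ(·,0) → {q0} and {q2}.
Split {q1,q3,q4} by δ(·,0) → {q3,q4} and {q1}.
The partition is now stable with 4 blocks: {q0} | {q3,q4} | {q2} | {q1}.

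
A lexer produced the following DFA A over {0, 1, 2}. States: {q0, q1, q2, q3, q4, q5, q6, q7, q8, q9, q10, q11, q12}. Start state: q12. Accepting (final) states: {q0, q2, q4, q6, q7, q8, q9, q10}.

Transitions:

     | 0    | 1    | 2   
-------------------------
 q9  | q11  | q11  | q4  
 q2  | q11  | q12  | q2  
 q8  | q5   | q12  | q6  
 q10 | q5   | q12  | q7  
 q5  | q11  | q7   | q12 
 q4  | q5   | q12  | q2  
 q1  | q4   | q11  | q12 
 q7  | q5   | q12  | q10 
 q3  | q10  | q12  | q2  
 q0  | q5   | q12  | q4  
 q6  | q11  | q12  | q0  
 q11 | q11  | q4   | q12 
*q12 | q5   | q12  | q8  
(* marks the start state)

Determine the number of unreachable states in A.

Starting at q12 and following transitions, the reachable set is {q0, q2, q4, q5, q6, q7, q8, q10, q11, q12}. That leaves q1, q3, q9 unreachable — 3 in total.

3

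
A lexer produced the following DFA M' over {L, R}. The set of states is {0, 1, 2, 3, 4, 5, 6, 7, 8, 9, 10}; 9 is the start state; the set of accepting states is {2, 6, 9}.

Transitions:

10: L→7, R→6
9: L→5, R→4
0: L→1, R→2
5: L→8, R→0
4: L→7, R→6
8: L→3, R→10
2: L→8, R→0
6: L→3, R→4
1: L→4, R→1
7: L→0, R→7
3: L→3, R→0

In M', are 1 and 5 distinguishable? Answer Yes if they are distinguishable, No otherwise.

Yes

Initial partition by acceptance: {2,6,9} | {0,1,3,4,5,7,8,10}.
On input R, block {0,1,3,4,5,7,8,10} splits into {1,3,5,7,8} and {0,4,10}.
Refine {1,3,5,7,8} on symbol L: members go to different blocks, giving {3,5,8} and {1,7}.
Stable partition: {2,6,9} | {3,5,8} | {0,4,10} | {1,7} — 4 equivalence classes.
1 and 5 end up in different blocks, so they are distinguishable. For instance, the string 'LR' is accepted from only 1.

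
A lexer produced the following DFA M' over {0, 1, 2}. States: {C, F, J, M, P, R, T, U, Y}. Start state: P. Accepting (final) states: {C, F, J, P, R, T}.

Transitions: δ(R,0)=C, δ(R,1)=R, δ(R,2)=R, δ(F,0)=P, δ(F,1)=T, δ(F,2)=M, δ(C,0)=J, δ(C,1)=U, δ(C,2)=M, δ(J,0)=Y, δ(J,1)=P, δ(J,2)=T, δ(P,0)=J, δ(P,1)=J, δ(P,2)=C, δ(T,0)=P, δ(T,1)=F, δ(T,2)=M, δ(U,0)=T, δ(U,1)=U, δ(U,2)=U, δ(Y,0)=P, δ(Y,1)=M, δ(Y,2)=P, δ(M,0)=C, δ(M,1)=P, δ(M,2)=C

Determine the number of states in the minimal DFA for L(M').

States {R} cannot be reached from the start state, so discard them.
P0 = {C,F,J,P,T} | {M,U,Y}.
Refine {C,F,J,P,T} on symbol 0: members go to different blocks, giving {C,F,P,T} and {J}.
Refine {C,F,P,T} on symbol 0: members go to different blocks, giving {C,P} and {F,T}.
Refine {C,P} on symbol 1: members go to different blocks, giving {P} and {C}.
On input 0, block {M,U,Y} splits into {M} and {Y} and {U}.
Stable partition: {P} | {M} | {J} | {F,T} | {C} | {Y} | {U} — 7 equivalence classes.

7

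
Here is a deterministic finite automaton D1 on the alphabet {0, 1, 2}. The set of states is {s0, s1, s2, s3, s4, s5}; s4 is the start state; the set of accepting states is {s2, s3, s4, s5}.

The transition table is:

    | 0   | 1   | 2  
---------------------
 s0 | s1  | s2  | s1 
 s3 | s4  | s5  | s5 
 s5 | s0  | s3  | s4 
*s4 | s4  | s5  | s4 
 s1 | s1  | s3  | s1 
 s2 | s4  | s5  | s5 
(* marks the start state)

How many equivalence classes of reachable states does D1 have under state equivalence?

4

All states are reachable from the start state.
P0 = {s2,s3,s4,s5} | {s0,s1}.
Refine {s2,s3,s4,s5} on symbol 0: members go to different blocks, giving {s2,s3,s4} and {s5}.
Refine {s2,s3,s4} on symbol 2: members go to different blocks, giving {s2,s3} and {s4}.
No further refinement is possible. Final partition (4 blocks): {s2,s3} | {s0,s1} | {s5} | {s4}.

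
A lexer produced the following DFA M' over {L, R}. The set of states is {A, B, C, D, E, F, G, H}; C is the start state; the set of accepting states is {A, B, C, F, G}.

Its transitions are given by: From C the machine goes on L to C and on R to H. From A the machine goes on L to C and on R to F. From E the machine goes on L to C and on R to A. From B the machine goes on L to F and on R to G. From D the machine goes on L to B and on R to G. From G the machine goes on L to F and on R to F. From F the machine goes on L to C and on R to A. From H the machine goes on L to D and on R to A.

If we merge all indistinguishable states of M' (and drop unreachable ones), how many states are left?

Reachable states from the start: {A,B,C,D,F,G,H}. Unreachable: {E} — drop them.
P0 = {A,B,C,F,G} | {D,H}.
Refine {A,B,C,F,G} on symbol R: members go to different blocks, giving {A,B,F,G} and {C}.
On input L, block {A,B,F,G} splits into {A,F} and {B,G}.
On input L, block {D,H} splits into {D} and {H}.
Split {B,G} by δ(·,R) → {B} and {G}.
No further refinement is possible. Final partition (6 blocks): {A,F} | {D} | {C} | {B} | {H} | {G}.

6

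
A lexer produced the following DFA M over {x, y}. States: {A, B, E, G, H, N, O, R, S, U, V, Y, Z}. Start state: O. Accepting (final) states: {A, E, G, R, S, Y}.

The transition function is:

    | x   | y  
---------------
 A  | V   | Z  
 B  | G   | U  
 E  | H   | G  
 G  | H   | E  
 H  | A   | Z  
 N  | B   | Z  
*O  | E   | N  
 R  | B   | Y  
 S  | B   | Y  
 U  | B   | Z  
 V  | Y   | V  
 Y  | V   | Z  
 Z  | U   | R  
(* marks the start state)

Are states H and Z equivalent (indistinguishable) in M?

Reachable states from the start: {A,B,E,G,H,N,O,R,U,V,Y,Z}. Unreachable: {S} — drop them.
P0 = {A,E,G,R,Y} | {B,H,N,O,U,V,Z}.
Split {A,E,G,R,Y} by δ(·,y) → {E,G,R} and {A,Y}.
On input y, block {E,G,R} splits into {E,G} and {R}.
Refine {B,H,N,O,U,V,Z} on symbol x: members go to different blocks, giving {N,U,Z} and {H,V} and {B,O}.
Split {N,U,Z} by δ(·,x) → {N,U} and {Z}.
On input y, block {H,V} splits into {V} and {H}.
No further refinement is possible. Final partition (8 blocks): {E,G} | {N,U} | {A,Y} | {R} | {V} | {B,O} | {Z} | {H}.
H and Z end up in different blocks, so they are distinguishable. For instance, the string 'x' is accepted from only H.

No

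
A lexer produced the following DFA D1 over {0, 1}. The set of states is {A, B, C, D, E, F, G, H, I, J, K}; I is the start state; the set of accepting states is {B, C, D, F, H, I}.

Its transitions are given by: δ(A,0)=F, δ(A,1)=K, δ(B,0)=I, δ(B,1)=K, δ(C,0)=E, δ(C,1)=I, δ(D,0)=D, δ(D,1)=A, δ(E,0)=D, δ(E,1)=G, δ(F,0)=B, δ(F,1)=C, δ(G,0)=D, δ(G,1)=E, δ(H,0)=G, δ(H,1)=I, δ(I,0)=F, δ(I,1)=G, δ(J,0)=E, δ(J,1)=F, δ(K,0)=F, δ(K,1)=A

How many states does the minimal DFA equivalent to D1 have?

States {H,J} cannot be reached from the start state, so discard them.
Start with accepting vs non-accepting: {B,C,D,F,I} | {A,E,G,K}.
Refine {B,C,D,F,I} on symbol 0: members go to different blocks, giving {B,D,F,I} and {C}.
Refine {B,D,F,I} on symbol 1: members go to different blocks, giving {B,D,I} and {F}.
Split {B,D,I} by δ(·,0) → {B,D} and {I}.
Refine {B,D} on symbol 0: members go to different blocks, giving {B} and {D}.
On input 0, block {A,E,G,K} splits into {A,K} and {E,G}.
Stable partition: {B} | {A,K} | {C} | {F} | {I} | {D} | {E,G} — 7 equivalence classes.

7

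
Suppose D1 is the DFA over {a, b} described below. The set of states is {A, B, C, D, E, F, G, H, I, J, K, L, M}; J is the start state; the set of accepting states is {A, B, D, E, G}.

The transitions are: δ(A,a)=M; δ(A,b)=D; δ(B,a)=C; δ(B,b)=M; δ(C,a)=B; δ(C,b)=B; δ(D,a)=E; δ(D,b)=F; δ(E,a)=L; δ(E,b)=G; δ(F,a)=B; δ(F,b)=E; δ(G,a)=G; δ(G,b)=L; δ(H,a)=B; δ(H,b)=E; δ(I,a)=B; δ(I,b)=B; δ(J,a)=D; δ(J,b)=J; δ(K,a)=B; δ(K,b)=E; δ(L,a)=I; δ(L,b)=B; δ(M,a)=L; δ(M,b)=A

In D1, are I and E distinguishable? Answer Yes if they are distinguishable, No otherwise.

Reachable states from the start: {A,B,C,D,E,F,G,I,J,L,M}. Unreachable: {H,K} — drop them.
Initial partition by acceptance: {A,B,D,E,G} | {C,F,I,J,L,M}.
Split {A,B,D,E,G} by δ(·,a) → {A,B,E} and {D,G}.
Split {A,B,E} by δ(·,b) → {A,E} and {B}.
Refine {C,F,I,J,L,M} on symbol a: members go to different blocks, giving {C,F,I} and {L,M} and {J}.
Split {C,F,I} by δ(·,b) → {C,I} and {F}.
Refine {D,G} on symbol a: members go to different blocks, giving {D} and {G}.
Refine {A,E} on symbol b: members go to different blocks, giving {A} and {E}.
Refine {L,M} on symbol a: members go to different blocks, giving {L} and {M}.
No further refinement is possible. Final partition (10 blocks): {A} | {C,I} | {D} | {B} | {L} | {J} | {F} | {G} | {E} | {M}.
I and E end up in different blocks, so they are distinguishable. For instance, the string 'ε' is accepted from only E.

Yes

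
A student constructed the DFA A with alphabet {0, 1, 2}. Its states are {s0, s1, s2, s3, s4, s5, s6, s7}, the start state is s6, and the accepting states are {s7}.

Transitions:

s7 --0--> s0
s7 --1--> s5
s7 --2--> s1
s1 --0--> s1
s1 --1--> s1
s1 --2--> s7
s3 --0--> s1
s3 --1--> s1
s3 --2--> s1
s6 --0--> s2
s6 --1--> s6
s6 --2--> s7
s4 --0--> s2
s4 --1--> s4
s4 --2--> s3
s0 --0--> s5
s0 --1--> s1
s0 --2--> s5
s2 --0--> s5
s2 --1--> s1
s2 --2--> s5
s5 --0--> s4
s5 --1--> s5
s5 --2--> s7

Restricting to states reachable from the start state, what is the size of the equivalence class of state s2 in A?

All states are reachable from the start state.
Start with accepting vs non-accepting: {s7} | {s0,s1,s2,s3,s4,s5,s6}.
Split {s0,s1,s2,s3,s4,s5,s6} by δ(·,2) → {s0,s2,s3,s4} and {s1,s5,s6}.
Refine {s0,s2,s3,s4} on symbol 0: members go to different blocks, giving {s0,s2,s3} and {s4}.
Split {s1,s5,s6} by δ(·,0) → {s1} and {s5} and {s6}.
On input 0, block {s0,s2,s3} splits into {s0,s2} and {s3}.
The partition is now stable with 7 blocks: {s7} | {s0,s2} | {s1} | {s4} | {s5} | {s6} | {s3}.
State s2 belongs to the block {s0,s2}, which has 2 states.

2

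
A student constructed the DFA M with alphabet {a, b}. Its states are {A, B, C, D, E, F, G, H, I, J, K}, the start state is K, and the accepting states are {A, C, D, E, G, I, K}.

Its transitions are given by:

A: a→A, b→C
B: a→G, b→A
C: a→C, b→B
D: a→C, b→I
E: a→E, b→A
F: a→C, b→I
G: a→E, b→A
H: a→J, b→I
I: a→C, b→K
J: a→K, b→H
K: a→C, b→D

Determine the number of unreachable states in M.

3

No path from K leads to F, H, J; the other 8 states are all reachable.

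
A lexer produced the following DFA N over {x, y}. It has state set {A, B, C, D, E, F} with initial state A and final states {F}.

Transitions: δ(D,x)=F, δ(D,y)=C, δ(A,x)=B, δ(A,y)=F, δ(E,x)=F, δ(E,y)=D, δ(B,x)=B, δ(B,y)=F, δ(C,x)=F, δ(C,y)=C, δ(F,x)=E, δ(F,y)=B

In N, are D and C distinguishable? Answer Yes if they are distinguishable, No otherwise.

Every state is reachable, so we keep all 6.
Initial partition by acceptance: {F} | {A,B,C,D,E}.
Split {A,B,C,D,E} by δ(·,x) → {C,D,E} and {A,B}.
The partition is now stable with 3 blocks: {F} | {C,D,E} | {A,B}.
D and C lie in the same block of the stable partition, so they are equivalent — no string distinguishes them.

No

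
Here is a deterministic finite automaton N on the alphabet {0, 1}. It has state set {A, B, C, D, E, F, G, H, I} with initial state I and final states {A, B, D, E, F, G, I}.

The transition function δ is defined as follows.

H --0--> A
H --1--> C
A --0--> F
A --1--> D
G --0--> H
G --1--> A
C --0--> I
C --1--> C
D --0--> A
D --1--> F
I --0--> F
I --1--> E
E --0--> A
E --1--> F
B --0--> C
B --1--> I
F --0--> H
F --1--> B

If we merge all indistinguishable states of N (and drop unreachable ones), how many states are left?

Reachable states from the start: {A,B,C,D,E,F,H,I}. Unreachable: {G} — drop them.
Start with accepting vs non-accepting: {A,B,D,E,F,I} | {C,H}.
Split {A,B,D,E,F,I} by δ(·,0) → {A,D,E,I} and {B,F}.
On input 0, block {A,D,E,I} splits into {A,I} and {D,E}.
Refine {B,F} on symbol 1: members go to different blocks, giving {B} and {F}.
Stable partition: {A,I} | {C,H} | {B} | {D,E} | {F} — 5 equivalence classes.

5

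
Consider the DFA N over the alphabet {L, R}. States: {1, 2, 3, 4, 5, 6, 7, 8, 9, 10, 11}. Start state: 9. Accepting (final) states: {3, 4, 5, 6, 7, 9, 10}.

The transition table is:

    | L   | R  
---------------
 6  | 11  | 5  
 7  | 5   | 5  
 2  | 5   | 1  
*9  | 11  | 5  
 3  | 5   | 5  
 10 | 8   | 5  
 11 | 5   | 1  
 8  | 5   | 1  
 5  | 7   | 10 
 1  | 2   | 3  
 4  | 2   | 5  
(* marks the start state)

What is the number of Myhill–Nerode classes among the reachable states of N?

Reachable states from the start: {1,2,3,5,7,8,9,10,11}. Unreachable: {4,6} — drop them.
Start with accepting vs non-accepting: {3,5,7,9,10} | {1,2,8,11}.
Refine {3,5,7,9,10} on symbol L: members go to different blocks, giving {3,5,7} and {9,10}.
Refine {3,5,7} on symbol R: members go to different blocks, giving {3,7} and {5}.
Split {1,2,8,11} by δ(·,L) → {2,8,11} and {1}.
No further refinement is possible. Final partition (5 blocks): {3,7} | {2,8,11} | {9,10} | {5} | {1}.

5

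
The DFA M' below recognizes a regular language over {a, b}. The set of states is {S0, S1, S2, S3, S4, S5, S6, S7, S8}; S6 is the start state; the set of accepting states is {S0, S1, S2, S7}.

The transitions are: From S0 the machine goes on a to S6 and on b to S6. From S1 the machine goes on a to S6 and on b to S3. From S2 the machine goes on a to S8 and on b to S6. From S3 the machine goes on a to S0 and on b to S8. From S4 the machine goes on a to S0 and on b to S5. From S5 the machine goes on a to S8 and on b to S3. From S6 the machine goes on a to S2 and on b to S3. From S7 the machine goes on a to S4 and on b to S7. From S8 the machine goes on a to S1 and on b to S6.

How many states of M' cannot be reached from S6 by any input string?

Starting at S6 and following transitions, the reachable set is {S0, S1, S2, S3, S6, S8}. That leaves S4, S5, S7 unreachable — 3 in total.

3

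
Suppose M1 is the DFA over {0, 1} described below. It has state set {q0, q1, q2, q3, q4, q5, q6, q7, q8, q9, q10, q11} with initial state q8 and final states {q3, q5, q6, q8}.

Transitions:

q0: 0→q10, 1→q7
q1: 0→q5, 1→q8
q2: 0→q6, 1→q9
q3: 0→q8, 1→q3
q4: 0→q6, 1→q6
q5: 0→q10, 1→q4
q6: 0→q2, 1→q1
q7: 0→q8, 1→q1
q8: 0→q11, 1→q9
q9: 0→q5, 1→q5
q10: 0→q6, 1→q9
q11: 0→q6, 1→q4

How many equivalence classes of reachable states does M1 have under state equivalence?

3

Reachable states from the start: {q1,q2,q4,q5,q6,q8,q9,q10,q11}. Unreachable: {q0,q3,q7} — drop them.
P0 = {q5,q6,q8} | {q1,q2,q4,q9,q10,q11}.
On input 1, block {q1,q2,q4,q9,q10,q11} splits into {q1,q4,q9} and {q2,q10,q11}.
No further refinement is possible. Final partition (3 blocks): {q5,q6,q8} | {q1,q4,q9} | {q2,q10,q11}.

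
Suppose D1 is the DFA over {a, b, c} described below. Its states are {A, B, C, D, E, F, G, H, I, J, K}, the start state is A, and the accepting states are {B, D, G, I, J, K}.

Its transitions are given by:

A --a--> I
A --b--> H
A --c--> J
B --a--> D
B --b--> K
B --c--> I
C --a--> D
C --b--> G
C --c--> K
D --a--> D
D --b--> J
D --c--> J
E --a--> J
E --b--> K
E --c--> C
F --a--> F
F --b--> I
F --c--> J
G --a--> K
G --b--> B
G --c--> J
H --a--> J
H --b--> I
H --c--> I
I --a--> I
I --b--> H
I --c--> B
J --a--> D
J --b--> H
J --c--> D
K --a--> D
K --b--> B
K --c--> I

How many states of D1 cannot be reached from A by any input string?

Starting at A and following transitions, the reachable set is {A, B, D, H, I, J, K}. That leaves C, E, F, G unreachable — 4 in total.

4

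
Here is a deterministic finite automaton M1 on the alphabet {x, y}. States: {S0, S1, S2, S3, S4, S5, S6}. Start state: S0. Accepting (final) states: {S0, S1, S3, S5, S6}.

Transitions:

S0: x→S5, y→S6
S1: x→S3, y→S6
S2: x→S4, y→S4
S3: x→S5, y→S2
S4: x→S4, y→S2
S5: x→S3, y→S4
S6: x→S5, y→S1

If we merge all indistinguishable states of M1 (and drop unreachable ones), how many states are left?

Initial partition by acceptance: {S0,S1,S3,S5,S6} | {S2,S4}.
On input y, block {S0,S1,S3,S5,S6} splits into {S0,S1,S6} and {S3,S5}.
The partition is now stable with 3 blocks: {S0,S1,S6} | {S2,S4} | {S3,S5}.

3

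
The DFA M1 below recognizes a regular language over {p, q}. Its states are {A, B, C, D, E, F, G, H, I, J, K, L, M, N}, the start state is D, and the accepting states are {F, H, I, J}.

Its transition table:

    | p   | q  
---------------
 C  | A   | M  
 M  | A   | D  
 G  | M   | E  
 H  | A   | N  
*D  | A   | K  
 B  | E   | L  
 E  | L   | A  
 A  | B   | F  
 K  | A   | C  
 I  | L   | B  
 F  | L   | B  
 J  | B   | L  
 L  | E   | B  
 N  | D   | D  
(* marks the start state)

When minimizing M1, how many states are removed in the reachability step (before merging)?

BFS from D reaches {A, B, C, D, E, F, K, L, M}; the 5 state(s) G, H, I, J, N are never visited.

5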